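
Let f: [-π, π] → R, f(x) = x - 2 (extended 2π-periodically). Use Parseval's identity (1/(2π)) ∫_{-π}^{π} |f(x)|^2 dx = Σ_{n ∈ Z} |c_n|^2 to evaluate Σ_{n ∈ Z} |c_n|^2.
Σ |c_n|^2 = π^2/3 + 4

Expand and integrate term by term over [-π, π]:
  ∫ (x)^2 dx = 1·(2π^3/3); ∫ 2·1·(-2)·x dx = 0 (odd integrand); ∫ (-2)^2 dx = 4·2π.
So (1/(2π)) ∫_{-π}^{π} (x - 2)^2 dx = 1π^2/3 + 4 = π^2/3 + 4.
Parseval ⇒ Σ |c_n|^2 = π^2/3 + 4.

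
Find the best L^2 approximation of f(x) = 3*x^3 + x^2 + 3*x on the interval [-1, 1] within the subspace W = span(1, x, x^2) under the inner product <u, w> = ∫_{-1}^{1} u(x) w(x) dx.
g(x) = x^2 + 24*x/5

The best approximation g ∈ W is the orthogonal projection of f onto W. Writing g = a_0 + a_1 x + a_2 x^2, the coefficients solve the normal equations G · a = b where
  G_{ij} = <φ_i, φ_j> and b_i = <f, φ_i>, with φ_0 = 1, φ_1 = x, φ_2 = x^2.
G =
  [2, 0, 2/3]
  [0, 2/3, 0]
  [2/3, 0, 2/5],
b = (2/3, 16/5, 2/5).
Solving gives a_0 = 0, a_1 = 24/5, a_2 = 1, so
  g(x) = x^2 + 24*x/5.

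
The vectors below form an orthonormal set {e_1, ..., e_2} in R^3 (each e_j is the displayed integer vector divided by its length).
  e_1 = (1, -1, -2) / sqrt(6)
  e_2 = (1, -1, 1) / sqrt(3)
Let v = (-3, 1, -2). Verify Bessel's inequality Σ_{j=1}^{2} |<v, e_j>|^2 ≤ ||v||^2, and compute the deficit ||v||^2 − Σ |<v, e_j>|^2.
Σ |<v, e_j>|^2 = 12; ||v||^2 = 14; deficit = 2

Write each e_j = u_j / sqrt(<u_j, u_j>) where u_j is the displayed integer vector. Then <v, e_j> = <v, u_j> / sqrt(<u_j, u_j>), so |<v, e_j>|^2 = <v, u_j>^2 / <u_j, u_j>.
Coefficients: <v, e_1> = 0/sqrt(6), <v, e_2> = -6/sqrt(3).
Square and sum: Σ |<v, e_j>|^2 = 12.
Compute ||v||^2 = v·v = 14.
Deficit = 14 − 12 = 2 ≥ 0, confirming Bessel's inequality. (The deficit equals ||v − Σ <v,e_j> e_j||^2, the squared distance from v to span{e_j}.)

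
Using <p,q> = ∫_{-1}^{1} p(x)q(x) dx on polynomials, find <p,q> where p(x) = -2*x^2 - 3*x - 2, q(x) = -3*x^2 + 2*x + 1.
<p,q> = -44/15

Expand the product: p(x)·q(x) = 6*x^4 + 5*x^3 - 2*x^2 - 7*x - 2.
∫_{-1}^{1} of each monomial x^k gives [2/(k+1) if k even, 0 if k odd]. Integrating term-by-term (or equivalently evaluating the antiderivative F(x) = 6*x^5/5 + 5*x^4/4 - 2*x^3/3 - 7*x^2/2 - 2*x at the endpoints):
  F(1) − F(−1) = -223/60 − (-47/60) = -44/15.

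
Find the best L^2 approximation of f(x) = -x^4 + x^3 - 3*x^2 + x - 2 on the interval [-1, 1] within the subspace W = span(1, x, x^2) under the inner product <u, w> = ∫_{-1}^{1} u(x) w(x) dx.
g(x) = -27*x^2/7 + 8*x/5 - 67/35

The best approximation g ∈ W is the orthogonal projection of f onto W. Writing g = a_0 + a_1 x + a_2 x^2, the coefficients solve the normal equations G · a = b where
  G_{ij} = <φ_i, φ_j> and b_i = <f, φ_i>, with φ_0 = 1, φ_1 = x, φ_2 = x^2.
G =
  [2, 0, 2/3]
  [0, 2/3, 0]
  [2/3, 0, 2/5],
b = (-32/5, 16/15, -296/105).
Solving gives a_0 = -67/35, a_1 = 8/5, a_2 = -27/7, so
  g(x) = -27*x^2/7 + 8*x/5 - 67/35.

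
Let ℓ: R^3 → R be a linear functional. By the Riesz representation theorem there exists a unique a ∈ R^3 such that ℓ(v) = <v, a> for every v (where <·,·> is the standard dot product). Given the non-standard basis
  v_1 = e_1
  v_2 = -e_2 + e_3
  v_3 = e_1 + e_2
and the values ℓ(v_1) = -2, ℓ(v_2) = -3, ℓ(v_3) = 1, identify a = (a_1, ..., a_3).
a = (-2, 3, 0)

Write a = (a_1, ..., a_3) in the standard basis. For each basis vector v_i, ℓ(v_i) = <v_i, a> is a linear equation in the a_j's. Collect the n equations into a matrix system V a = ℓ, where row i of V is v_i (expressed in the standard basis). Since V is invertible (lower-triangular with 1s on the diagonal, up to permutation), solve by back-substitution:
  V =
[[1, 0, 0],
 [0, -1, 1],
 [1, 1, 0]]
  V a = (-2, -3, 1)
Solving gives a = (-2, 3, 0).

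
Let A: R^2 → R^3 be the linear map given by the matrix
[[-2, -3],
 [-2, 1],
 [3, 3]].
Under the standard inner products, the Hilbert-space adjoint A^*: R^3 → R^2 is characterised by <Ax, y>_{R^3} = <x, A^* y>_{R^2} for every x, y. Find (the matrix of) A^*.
A^* = A^T =
[[-2, -2, 3],
 [-3, 1, 3]]

For real matrices with standard dot products, the defining identity <Ax, y> = <x, A^* y> gives (Ax)^T y = x^T (A^*) y, i.e. x^T A^T y = x^T (A^*) y. Since this holds for all x, y, we must have A^* = A^T. Therefore
A^* =
[[-2, -2, 3],
 [-3, 1, 3]].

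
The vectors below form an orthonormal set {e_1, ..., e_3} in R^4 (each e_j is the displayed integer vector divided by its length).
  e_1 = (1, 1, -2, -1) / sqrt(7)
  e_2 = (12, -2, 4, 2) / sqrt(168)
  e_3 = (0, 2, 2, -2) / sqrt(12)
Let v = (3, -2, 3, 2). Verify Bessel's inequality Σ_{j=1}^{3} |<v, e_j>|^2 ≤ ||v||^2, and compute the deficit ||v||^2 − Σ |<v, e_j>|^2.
Σ |<v, e_j>|^2 = 26; ||v||^2 = 26; deficit = 0

Write each e_j = u_j / sqrt(<u_j, u_j>) where u_j is the displayed integer vector. Then <v, e_j> = <v, u_j> / sqrt(<u_j, u_j>), so |<v, e_j>|^2 = <v, u_j>^2 / <u_j, u_j>.
Coefficients: <v, e_1> = -7/sqrt(7), <v, e_2> = 56/sqrt(168), <v, e_3> = -2/sqrt(12).
Square and sum: Σ |<v, e_j>|^2 = 26.
Compute ||v||^2 = v·v = 26.
Deficit = 26 − 26 = 0 ≥ 0, confirming Bessel's inequality. (The deficit equals ||v − Σ <v,e_j> e_j||^2, the squared distance from v to span{e_j}.)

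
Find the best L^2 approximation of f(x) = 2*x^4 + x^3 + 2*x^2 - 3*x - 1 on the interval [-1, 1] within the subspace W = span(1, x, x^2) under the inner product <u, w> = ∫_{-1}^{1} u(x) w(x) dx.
g(x) = 26*x^2/7 - 12*x/5 - 41/35

The best approximation g ∈ W is the orthogonal projection of f onto W. Writing g = a_0 + a_1 x + a_2 x^2, the coefficients solve the normal equations G · a = b where
  G_{ij} = <φ_i, φ_j> and b_i = <f, φ_i>, with φ_0 = 1, φ_1 = x, φ_2 = x^2.
G =
  [2, 0, 2/3]
  [0, 2/3, 0]
  [2/3, 0, 2/5],
b = (2/15, -8/5, 74/105).
Solving gives a_0 = -41/35, a_1 = -12/5, a_2 = 26/7, so
  g(x) = 26*x^2/7 - 12*x/5 - 41/35.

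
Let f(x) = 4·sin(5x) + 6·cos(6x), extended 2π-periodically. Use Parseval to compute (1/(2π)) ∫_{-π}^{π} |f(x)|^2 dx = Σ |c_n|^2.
Σ |c_n|^2 = 26

Expand |f|^2 and use orthogonality of {sin(nx), cos(mx)} on [-π, π]:
  ∫_{-π}^{π} sin(nx)^2 dx = π, ∫ cos(mx)^2 dx = π, and cross terms integrate to 0.
So ∫_{-π}^{π} f(x)^2 dx = 4^2 · π + 6^2 · π = (16 + 36)π.
Divide by 2π: (16 + 36)/2 = 26.
By Parseval, this equals Σ |c_n|^2.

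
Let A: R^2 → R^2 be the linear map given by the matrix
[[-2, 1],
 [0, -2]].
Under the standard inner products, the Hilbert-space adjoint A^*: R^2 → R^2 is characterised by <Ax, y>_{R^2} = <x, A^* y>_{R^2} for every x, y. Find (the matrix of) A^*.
A^* = A^T =
[[-2, 0],
 [1, -2]]

For real matrices with standard dot products, the defining identity <Ax, y> = <x, A^* y> gives (Ax)^T y = x^T (A^*) y, i.e. x^T A^T y = x^T (A^*) y. Since this holds for all x, y, we must have A^* = A^T. Therefore
A^* =
[[-2, 0],
 [1, -2]].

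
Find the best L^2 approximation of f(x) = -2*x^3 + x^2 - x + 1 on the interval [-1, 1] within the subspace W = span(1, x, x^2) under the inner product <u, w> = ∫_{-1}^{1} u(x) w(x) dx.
g(x) = x^2 - 11*x/5 + 1

The best approximation g ∈ W is the orthogonal projection of f onto W. Writing g = a_0 + a_1 x + a_2 x^2, the coefficients solve the normal equations G · a = b where
  G_{ij} = <φ_i, φ_j> and b_i = <f, φ_i>, with φ_0 = 1, φ_1 = x, φ_2 = x^2.
G =
  [2, 0, 2/3]
  [0, 2/3, 0]
  [2/3, 0, 2/5],
b = (8/3, -22/15, 16/15).
Solving gives a_0 = 1, a_1 = -11/5, a_2 = 1, so
  g(x) = x^2 - 11*x/5 + 1.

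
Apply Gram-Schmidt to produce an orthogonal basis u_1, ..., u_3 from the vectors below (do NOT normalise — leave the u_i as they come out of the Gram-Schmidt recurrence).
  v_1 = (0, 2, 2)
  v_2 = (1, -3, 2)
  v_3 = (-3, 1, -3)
Orthogonal basis:
  u_1 = (0, 2, 2)
  u_2 = (1, -5/2, 5/2)
  u_3 = (-55/27, -11/27, 11/27)

Apply the Gram-Schmidt recurrence
  u_1 = v_1
  u_i = v_i − Σ_{j<i} ((v_i · u_j) / (u_j · u_j)) · u_j.

Step by step this gives:
  u_1 = (0, 2, 2)
  u_2 = (1, -5/2, 5/2)
  u_3 = (-55/27, -11/27, 11/27)

Orthogonality check:
  u_2 · u_1 = 0 (should be 0)
  u_3 · u_1 = 0 (should be 0)
  u_3 · u_2 = 0 (should be 0)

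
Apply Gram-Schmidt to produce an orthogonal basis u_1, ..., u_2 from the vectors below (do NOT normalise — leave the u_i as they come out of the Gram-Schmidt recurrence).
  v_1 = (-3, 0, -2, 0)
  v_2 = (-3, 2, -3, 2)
Orthogonal basis:
  u_1 = (-3, 0, -2, 0)
  u_2 = (6/13, 2, -9/13, 2)

Apply the Gram-Schmidt recurrence
  u_1 = v_1
  u_i = v_i − Σ_{j<i} ((v_i · u_j) / (u_j · u_j)) · u_j.

Step by step this gives:
  u_1 = (-3, 0, -2, 0)
  u_2 = (6/13, 2, -9/13, 2)

Orthogonality check:
  u_2 · u_1 = 0 (should be 0)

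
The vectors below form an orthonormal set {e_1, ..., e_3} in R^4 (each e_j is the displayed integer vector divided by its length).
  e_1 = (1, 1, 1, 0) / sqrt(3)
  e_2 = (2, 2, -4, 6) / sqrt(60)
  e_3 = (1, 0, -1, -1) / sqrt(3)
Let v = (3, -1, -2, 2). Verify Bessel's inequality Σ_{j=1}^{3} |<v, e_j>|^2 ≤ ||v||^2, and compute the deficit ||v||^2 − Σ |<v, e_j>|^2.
Σ |<v, e_j>|^2 = 63/5; ||v||^2 = 18; deficit = 27/5

Write each e_j = u_j / sqrt(<u_j, u_j>) where u_j is the displayed integer vector. Then <v, e_j> = <v, u_j> / sqrt(<u_j, u_j>), so |<v, e_j>|^2 = <v, u_j>^2 / <u_j, u_j>.
Coefficients: <v, e_1> = 0/sqrt(3), <v, e_2> = 24/sqrt(60), <v, e_3> = 3/sqrt(3).
Square and sum: Σ |<v, e_j>|^2 = 63/5.
Compute ||v||^2 = v·v = 18.
Deficit = 18 − 63/5 = 27/5 ≥ 0, confirming Bessel's inequality. (The deficit equals ||v − Σ <v,e_j> e_j||^2, the squared distance from v to span{e_j}.)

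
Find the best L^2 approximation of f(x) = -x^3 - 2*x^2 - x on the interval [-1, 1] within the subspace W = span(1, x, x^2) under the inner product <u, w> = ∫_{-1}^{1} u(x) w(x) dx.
g(x) = -2*x^2 - 8*x/5

The best approximation g ∈ W is the orthogonal projection of f onto W. Writing g = a_0 + a_1 x + a_2 x^2, the coefficients solve the normal equations G · a = b where
  G_{ij} = <φ_i, φ_j> and b_i = <f, φ_i>, with φ_0 = 1, φ_1 = x, φ_2 = x^2.
G =
  [2, 0, 2/3]
  [0, 2/3, 0]
  [2/3, 0, 2/5],
b = (-4/3, -16/15, -4/5).
Solving gives a_0 = 0, a_1 = -8/5, a_2 = -2, so
  g(x) = -2*x^2 - 8*x/5.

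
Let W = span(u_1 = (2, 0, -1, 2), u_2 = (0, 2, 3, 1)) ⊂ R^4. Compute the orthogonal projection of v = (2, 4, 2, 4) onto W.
proj_W(v) = (316/125, 344/125, 358/125, 488/125)

Set up U = [u_1 | ... | u_2] ∈ R^(4×2). The projector onto W = col(U) is P = U (U^T U)^(-1) U^T.
Compute U^T U =
  [9, -1]
  [-1, 14],
and U^T v = (10, 18).
Solve U^T U · c = U^T v for the coefficients: c = (158/125, 172/125). The projection is proj_W(v) = U c.
Check: (v - proj_W(v)) · u_1 = 0  (should be 0).
Check: (v - proj_W(v)) · u_2 = 0  (should be 0).
Result: proj_W(v) = (316/125, 344/125, 358/125, 488/125).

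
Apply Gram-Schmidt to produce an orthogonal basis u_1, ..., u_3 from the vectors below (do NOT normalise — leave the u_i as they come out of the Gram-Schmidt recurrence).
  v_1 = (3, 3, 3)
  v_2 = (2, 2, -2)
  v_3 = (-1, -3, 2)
Orthogonal basis:
  u_1 = (3, 3, 3)
  u_2 = (4/3, 4/3, -8/3)
  u_3 = (1, -1, 0)

Apply the Gram-Schmidt recurrence
  u_1 = v_1
  u_i = v_i − Σ_{j<i} ((v_i · u_j) / (u_j · u_j)) · u_j.

Step by step this gives:
  u_1 = (3, 3, 3)
  u_2 = (4/3, 4/3, -8/3)
  u_3 = (1, -1, 0)

Orthogonality check:
  u_2 · u_1 = 0 (should be 0)
  u_3 · u_1 = 0 (should be 0)
  u_3 · u_2 = 0 (should be 0)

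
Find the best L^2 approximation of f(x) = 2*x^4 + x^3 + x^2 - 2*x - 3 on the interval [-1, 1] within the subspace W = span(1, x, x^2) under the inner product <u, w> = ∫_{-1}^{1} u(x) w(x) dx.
g(x) = 19*x^2/7 - 7*x/5 - 111/35

The best approximation g ∈ W is the orthogonal projection of f onto W. Writing g = a_0 + a_1 x + a_2 x^2, the coefficients solve the normal equations G · a = b where
  G_{ij} = <φ_i, φ_j> and b_i = <f, φ_i>, with φ_0 = 1, φ_1 = x, φ_2 = x^2.
G =
  [2, 0, 2/3]
  [0, 2/3, 0]
  [2/3, 0, 2/5],
b = (-68/15, -14/15, -36/35).
Solving gives a_0 = -111/35, a_1 = -7/5, a_2 = 19/7, so
  g(x) = 19*x^2/7 - 7*x/5 - 111/35.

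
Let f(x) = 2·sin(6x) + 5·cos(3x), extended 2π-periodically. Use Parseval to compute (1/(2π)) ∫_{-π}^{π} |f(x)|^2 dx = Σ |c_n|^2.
Σ |c_n|^2 = 29/2

Expand |f|^2 and use orthogonality of {sin(nx), cos(mx)} on [-π, π]:
  ∫_{-π}^{π} sin(nx)^2 dx = π, ∫ cos(mx)^2 dx = π, and cross terms integrate to 0.
So ∫_{-π}^{π} f(x)^2 dx = 2^2 · π + 5^2 · π = (4 + 25)π.
Divide by 2π: (4 + 25)/2 = 29/2.
By Parseval, this equals Σ |c_n|^2.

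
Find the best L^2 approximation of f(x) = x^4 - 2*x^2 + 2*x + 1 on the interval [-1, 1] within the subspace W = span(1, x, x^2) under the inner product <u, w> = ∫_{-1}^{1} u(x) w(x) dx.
g(x) = -8*x^2/7 + 2*x + 32/35

The best approximation g ∈ W is the orthogonal projection of f onto W. Writing g = a_0 + a_1 x + a_2 x^2, the coefficients solve the normal equations G · a = b where
  G_{ij} = <φ_i, φ_j> and b_i = <f, φ_i>, with φ_0 = 1, φ_1 = x, φ_2 = x^2.
G =
  [2, 0, 2/3]
  [0, 2/3, 0]
  [2/3, 0, 2/5],
b = (16/15, 4/3, 16/105).
Solving gives a_0 = 32/35, a_1 = 2, a_2 = -8/7, so
  g(x) = -8*x^2/7 + 2*x + 32/35.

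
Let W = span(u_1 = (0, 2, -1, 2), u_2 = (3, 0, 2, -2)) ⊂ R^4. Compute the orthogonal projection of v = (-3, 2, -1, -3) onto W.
proj_W(v) = (-17/13, -94/117, -55/117, 8/117)

Set up U = [u_1 | ... | u_2] ∈ R^(4×2). The projector onto W = col(U) is P = U (U^T U)^(-1) U^T.
Compute U^T U =
  [9, -6]
  [-6, 17],
and U^T v = (-1, -5).
Solve U^T U · c = U^T v for the coefficients: c = (-47/117, -17/39). The projection is proj_W(v) = U c.
Check: (v - proj_W(v)) · u_1 = 0  (should be 0).
Check: (v - proj_W(v)) · u_2 = 0  (should be 0).
Result: proj_W(v) = (-17/13, -94/117, -55/117, 8/117).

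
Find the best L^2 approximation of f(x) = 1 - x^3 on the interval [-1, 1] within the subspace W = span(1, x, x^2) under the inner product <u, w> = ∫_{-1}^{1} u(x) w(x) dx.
g(x) = 1 - 3*x/5

The best approximation g ∈ W is the orthogonal projection of f onto W. Writing g = a_0 + a_1 x + a_2 x^2, the coefficients solve the normal equations G · a = b where
  G_{ij} = <φ_i, φ_j> and b_i = <f, φ_i>, with φ_0 = 1, φ_1 = x, φ_2 = x^2.
G =
  [2, 0, 2/3]
  [0, 2/3, 0]
  [2/3, 0, 2/5],
b = (2, -2/5, 2/3).
Solving gives a_0 = 1, a_1 = -3/5, a_2 = 0, so
  g(x) = 1 - 3*x/5.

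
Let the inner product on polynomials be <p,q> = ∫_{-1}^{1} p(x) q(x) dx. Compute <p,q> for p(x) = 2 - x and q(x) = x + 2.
<p,q> = 22/3

Expand the product: p(x)·q(x) = 4 - x^2.
∫_{-1}^{1} of each monomial x^k gives [2/(k+1) if k even, 0 if k odd]. Integrating term-by-term (or equivalently evaluating the antiderivative F(x) = -x^3/3 + 4*x at the endpoints):
  F(1) − F(−1) = 11/3 − (-11/3) = 22/3.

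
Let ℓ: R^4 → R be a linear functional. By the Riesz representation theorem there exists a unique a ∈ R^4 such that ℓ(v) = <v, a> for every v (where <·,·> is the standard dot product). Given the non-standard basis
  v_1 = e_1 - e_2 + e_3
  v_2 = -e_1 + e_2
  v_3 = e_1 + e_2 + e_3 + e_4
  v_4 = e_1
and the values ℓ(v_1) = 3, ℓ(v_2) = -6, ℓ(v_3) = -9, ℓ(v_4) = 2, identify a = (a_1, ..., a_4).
a = (2, -4, -3, -4)

Write a = (a_1, ..., a_4) in the standard basis. For each basis vector v_i, ℓ(v_i) = <v_i, a> is a linear equation in the a_j's. Collect the n equations into a matrix system V a = ℓ, where row i of V is v_i (expressed in the standard basis). Since V is invertible (lower-triangular with 1s on the diagonal, up to permutation), solve by back-substitution:
  V =
[[1, -1, 1, 0],
 [-1, 1, 0, 0],
 [1, 1, 1, 1],
 [1, 0, 0, 0]]
  V a = (3, -6, -9, 2)
Solving gives a = (2, -4, -3, -4).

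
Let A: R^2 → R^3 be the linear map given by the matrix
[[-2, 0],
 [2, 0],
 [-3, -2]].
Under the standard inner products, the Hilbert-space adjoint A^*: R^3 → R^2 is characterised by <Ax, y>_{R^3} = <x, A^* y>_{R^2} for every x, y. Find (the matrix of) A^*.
A^* = A^T =
[[-2, 2, -3],
 [0, 0, -2]]

For real matrices with standard dot products, the defining identity <Ax, y> = <x, A^* y> gives (Ax)^T y = x^T (A^*) y, i.e. x^T A^T y = x^T (A^*) y. Since this holds for all x, y, we must have A^* = A^T. Therefore
A^* =
[[-2, 2, -3],
 [0, 0, -2]].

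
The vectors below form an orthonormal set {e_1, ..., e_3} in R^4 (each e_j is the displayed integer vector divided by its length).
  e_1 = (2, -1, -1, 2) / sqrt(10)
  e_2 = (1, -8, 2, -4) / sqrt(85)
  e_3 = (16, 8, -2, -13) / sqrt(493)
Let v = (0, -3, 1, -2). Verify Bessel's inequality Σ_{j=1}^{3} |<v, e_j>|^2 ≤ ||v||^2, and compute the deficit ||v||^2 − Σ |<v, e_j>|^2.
Σ |<v, e_j>|^2 = 14; ||v||^2 = 14; deficit = 0

Write each e_j = u_j / sqrt(<u_j, u_j>) where u_j is the displayed integer vector. Then <v, e_j> = <v, u_j> / sqrt(<u_j, u_j>), so |<v, e_j>|^2 = <v, u_j>^2 / <u_j, u_j>.
Coefficients: <v, e_1> = -2/sqrt(10), <v, e_2> = 34/sqrt(85), <v, e_3> = 0/sqrt(493).
Square and sum: Σ |<v, e_j>|^2 = 14.
Compute ||v||^2 = v·v = 14.
Deficit = 14 − 14 = 0 ≥ 0, confirming Bessel's inequality. (The deficit equals ||v − Σ <v,e_j> e_j||^2, the squared distance from v to span{e_j}.)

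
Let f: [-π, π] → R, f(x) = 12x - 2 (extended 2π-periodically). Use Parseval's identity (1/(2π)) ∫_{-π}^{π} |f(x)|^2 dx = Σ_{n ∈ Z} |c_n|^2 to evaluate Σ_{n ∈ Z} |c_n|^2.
Σ |c_n|^2 = 48π^2 + 4

Expand and integrate term by term over [-π, π]:
  ∫ (12x)^2 dx = 144·(2π^3/3); ∫ 2·12·(-2)·x dx = 0 (odd integrand); ∫ (-2)^2 dx = 4·2π.
So (1/(2π)) ∫_{-π}^{π} (12x - 2)^2 dx = 144π^2/3 + 4 = 48π^2 + 4.
Parseval ⇒ Σ |c_n|^2 = 48π^2 + 4.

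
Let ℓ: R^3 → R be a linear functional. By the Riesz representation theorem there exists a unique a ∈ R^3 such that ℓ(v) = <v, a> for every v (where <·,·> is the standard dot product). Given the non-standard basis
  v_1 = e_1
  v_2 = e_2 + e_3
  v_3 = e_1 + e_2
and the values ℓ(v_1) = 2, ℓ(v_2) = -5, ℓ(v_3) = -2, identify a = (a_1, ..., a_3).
a = (2, -4, -1)

Write a = (a_1, ..., a_3) in the standard basis. For each basis vector v_i, ℓ(v_i) = <v_i, a> is a linear equation in the a_j's. Collect the n equations into a matrix system V a = ℓ, where row i of V is v_i (expressed in the standard basis). Since V is invertible (lower-triangular with 1s on the diagonal, up to permutation), solve by back-substitution:
  V =
[[1, 0, 0],
 [0, 1, 1],
 [1, 1, 0]]
  V a = (2, -5, -2)
Solving gives a = (2, -4, -1).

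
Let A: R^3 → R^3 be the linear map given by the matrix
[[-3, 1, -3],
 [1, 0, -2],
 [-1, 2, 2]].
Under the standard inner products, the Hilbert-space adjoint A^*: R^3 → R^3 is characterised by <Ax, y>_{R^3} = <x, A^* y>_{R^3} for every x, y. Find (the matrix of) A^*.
A^* = A^T =
[[-3, 1, -1],
 [1, 0, 2],
 [-3, -2, 2]]

For real matrices with standard dot products, the defining identity <Ax, y> = <x, A^* y> gives (Ax)^T y = x^T (A^*) y, i.e. x^T A^T y = x^T (A^*) y. Since this holds for all x, y, we must have A^* = A^T. Therefore
A^* =
[[-3, 1, -1],
 [1, 0, 2],
 [-3, -2, 2]].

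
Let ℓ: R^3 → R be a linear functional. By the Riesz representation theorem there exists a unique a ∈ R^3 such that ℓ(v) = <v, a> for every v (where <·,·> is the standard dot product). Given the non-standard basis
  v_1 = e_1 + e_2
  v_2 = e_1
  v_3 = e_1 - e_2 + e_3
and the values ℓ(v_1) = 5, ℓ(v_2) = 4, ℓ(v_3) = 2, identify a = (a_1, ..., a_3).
a = (4, 1, -1)

Write a = (a_1, ..., a_3) in the standard basis. For each basis vector v_i, ℓ(v_i) = <v_i, a> is a linear equation in the a_j's. Collect the n equations into a matrix system V a = ℓ, where row i of V is v_i (expressed in the standard basis). Since V is invertible (lower-triangular with 1s on the diagonal, up to permutation), solve by back-substitution:
  V =
[[1, 1, 0],
 [1, 0, 0],
 [1, -1, 1]]
  V a = (5, 4, 2)
Solving gives a = (4, 1, -1).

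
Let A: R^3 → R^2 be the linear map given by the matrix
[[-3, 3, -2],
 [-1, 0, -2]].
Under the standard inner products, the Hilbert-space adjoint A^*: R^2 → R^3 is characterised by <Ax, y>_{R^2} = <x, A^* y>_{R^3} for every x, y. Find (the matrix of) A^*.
A^* = A^T =
[[-3, -1],
 [3, 0],
 [-2, -2]]

For real matrices with standard dot products, the defining identity <Ax, y> = <x, A^* y> gives (Ax)^T y = x^T (A^*) y, i.e. x^T A^T y = x^T (A^*) y. Since this holds for all x, y, we must have A^* = A^T. Therefore
A^* =
[[-3, -1],
 [3, 0],
 [-2, -2]].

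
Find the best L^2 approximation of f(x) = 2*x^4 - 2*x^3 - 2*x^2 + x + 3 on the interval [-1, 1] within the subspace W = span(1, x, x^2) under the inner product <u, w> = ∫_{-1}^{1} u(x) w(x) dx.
g(x) = -2*x^2/7 - x/5 + 99/35

The best approximation g ∈ W is the orthogonal projection of f onto W. Writing g = a_0 + a_1 x + a_2 x^2, the coefficients solve the normal equations G · a = b where
  G_{ij} = <φ_i, φ_j> and b_i = <f, φ_i>, with φ_0 = 1, φ_1 = x, φ_2 = x^2.
G =
  [2, 0, 2/3]
  [0, 2/3, 0]
  [2/3, 0, 2/5],
b = (82/15, -2/15, 62/35).
Solving gives a_0 = 99/35, a_1 = -1/5, a_2 = -2/7, so
  g(x) = -2*x^2/7 - x/5 + 99/35.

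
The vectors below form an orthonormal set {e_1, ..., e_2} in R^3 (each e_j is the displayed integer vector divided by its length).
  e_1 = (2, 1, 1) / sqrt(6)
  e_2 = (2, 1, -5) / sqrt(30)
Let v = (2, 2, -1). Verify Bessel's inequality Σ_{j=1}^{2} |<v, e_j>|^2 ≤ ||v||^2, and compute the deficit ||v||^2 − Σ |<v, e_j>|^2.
Σ |<v, e_j>|^2 = 41/5; ||v||^2 = 9; deficit = 4/5

Write each e_j = u_j / sqrt(<u_j, u_j>) where u_j is the displayed integer vector. Then <v, e_j> = <v, u_j> / sqrt(<u_j, u_j>), so |<v, e_j>|^2 = <v, u_j>^2 / <u_j, u_j>.
Coefficients: <v, e_1> = 5/sqrt(6), <v, e_2> = 11/sqrt(30).
Square and sum: Σ |<v, e_j>|^2 = 41/5.
Compute ||v||^2 = v·v = 9.
Deficit = 9 − 41/5 = 4/5 ≥ 0, confirming Bessel's inequality. (The deficit equals ||v − Σ <v,e_j> e_j||^2, the squared distance from v to span{e_j}.)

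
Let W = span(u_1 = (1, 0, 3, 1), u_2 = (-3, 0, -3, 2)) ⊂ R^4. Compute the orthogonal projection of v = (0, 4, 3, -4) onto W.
proj_W(v) = (351/142, 0, 231/142, -167/71)

Set up U = [u_1 | ... | u_2] ∈ R^(4×2). The projector onto W = col(U) is P = U (U^T U)^(-1) U^T.
Compute U^T U =
  [11, -10]
  [-10, 22],
and U^T v = (5, -17).
Solve U^T U · c = U^T v for the coefficients: c = (-30/71, -137/142). The projection is proj_W(v) = U c.
Check: (v - proj_W(v)) · u_1 = 0  (should be 0).
Check: (v - proj_W(v)) · u_2 = 0  (should be 0).
Result: proj_W(v) = (351/142, 0, 231/142, -167/71).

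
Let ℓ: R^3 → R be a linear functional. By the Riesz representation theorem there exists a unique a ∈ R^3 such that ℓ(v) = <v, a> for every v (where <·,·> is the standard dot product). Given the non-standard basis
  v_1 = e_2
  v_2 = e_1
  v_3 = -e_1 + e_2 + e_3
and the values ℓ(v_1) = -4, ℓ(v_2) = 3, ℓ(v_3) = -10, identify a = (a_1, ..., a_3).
a = (3, -4, -3)

Write a = (a_1, ..., a_3) in the standard basis. For each basis vector v_i, ℓ(v_i) = <v_i, a> is a linear equation in the a_j's. Collect the n equations into a matrix system V a = ℓ, where row i of V is v_i (expressed in the standard basis). Since V is invertible (lower-triangular with 1s on the diagonal, up to permutation), solve by back-substitution:
  V =
[[0, 1, 0],
 [1, 0, 0],
 [-1, 1, 1]]
  V a = (-4, 3, -10)
Solving gives a = (3, -4, -3).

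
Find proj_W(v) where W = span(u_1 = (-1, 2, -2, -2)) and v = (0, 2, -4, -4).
proj_W(v) = (-20/13, 40/13, -40/13, -40/13)

Set up U = [u_1 | ... | u_1] ∈ R^(4×1). The projector onto W = col(U) is P = U (U^T U)^(-1) U^T.
Compute U^T U =
  [13],
and U^T v = (20).
Solve U^T U · c = U^T v for the coefficients: c = (20/13). The projection is proj_W(v) = U c.
Check: (v - proj_W(v)) · u_1 = 0  (should be 0).
Result: proj_W(v) = (-20/13, 40/13, -40/13, -40/13).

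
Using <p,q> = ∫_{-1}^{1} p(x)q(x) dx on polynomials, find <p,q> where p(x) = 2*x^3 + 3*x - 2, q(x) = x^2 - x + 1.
<p,q> = -122/15

Expand the product: p(x)·q(x) = 2*x^5 - 2*x^4 + 5*x^3 - 5*x^2 + 5*x - 2.
∫_{-1}^{1} of each monomial x^k gives [2/(k+1) if k even, 0 if k odd]. Integrating term-by-term (or equivalently evaluating the antiderivative F(x) = x^6/3 - 2*x^5/5 + 5*x^4/4 - 5*x^3/3 + 5*x^2/2 - 2*x at the endpoints):
  F(1) − F(−1) = 1/60 − (163/20) = -122/15.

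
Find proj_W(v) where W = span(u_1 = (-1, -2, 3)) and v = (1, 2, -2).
proj_W(v) = (11/14, 11/7, -33/14)

Set up U = [u_1 | ... | u_1] ∈ R^(3×1). The projector onto W = col(U) is P = U (U^T U)^(-1) U^T.
Compute U^T U =
  [14],
and U^T v = (-11).
Solve U^T U · c = U^T v for the coefficients: c = (-11/14). The projection is proj_W(v) = U c.
Check: (v - proj_W(v)) · u_1 = 0  (should be 0).
Result: proj_W(v) = (11/14, 11/7, -33/14).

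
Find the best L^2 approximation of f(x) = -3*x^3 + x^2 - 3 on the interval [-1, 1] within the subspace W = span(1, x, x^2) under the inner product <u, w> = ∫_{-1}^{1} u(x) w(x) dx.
g(x) = x^2 - 9*x/5 - 3

The best approximation g ∈ W is the orthogonal projection of f onto W. Writing g = a_0 + a_1 x + a_2 x^2, the coefficients solve the normal equations G · a = b where
  G_{ij} = <φ_i, φ_j> and b_i = <f, φ_i>, with φ_0 = 1, φ_1 = x, φ_2 = x^2.
G =
  [2, 0, 2/3]
  [0, 2/3, 0]
  [2/3, 0, 2/5],
b = (-16/3, -6/5, -8/5).
Solving gives a_0 = -3, a_1 = -9/5, a_2 = 1, so
  g(x) = x^2 - 9*x/5 - 3.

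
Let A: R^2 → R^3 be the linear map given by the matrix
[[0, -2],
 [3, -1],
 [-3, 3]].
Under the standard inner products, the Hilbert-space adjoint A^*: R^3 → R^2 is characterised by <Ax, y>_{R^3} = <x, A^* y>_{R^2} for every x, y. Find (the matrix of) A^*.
A^* = A^T =
[[0, 3, -3],
 [-2, -1, 3]]

For real matrices with standard dot products, the defining identity <Ax, y> = <x, A^* y> gives (Ax)^T y = x^T (A^*) y, i.e. x^T A^T y = x^T (A^*) y. Since this holds for all x, y, we must have A^* = A^T. Therefore
A^* =
[[0, 3, -3],
 [-2, -1, 3]].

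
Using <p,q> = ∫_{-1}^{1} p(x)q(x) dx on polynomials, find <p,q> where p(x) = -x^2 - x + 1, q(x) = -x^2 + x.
<p,q> = -14/15

Expand the product: p(x)·q(x) = x^4 - 2*x^2 + x.
∫_{-1}^{1} of each monomial x^k gives [2/(k+1) if k even, 0 if k odd]. Integrating term-by-term (or equivalently evaluating the antiderivative F(x) = x^5/5 - 2*x^3/3 + x^2/2 at the endpoints):
  F(1) − F(−1) = 1/30 − (29/30) = -14/15.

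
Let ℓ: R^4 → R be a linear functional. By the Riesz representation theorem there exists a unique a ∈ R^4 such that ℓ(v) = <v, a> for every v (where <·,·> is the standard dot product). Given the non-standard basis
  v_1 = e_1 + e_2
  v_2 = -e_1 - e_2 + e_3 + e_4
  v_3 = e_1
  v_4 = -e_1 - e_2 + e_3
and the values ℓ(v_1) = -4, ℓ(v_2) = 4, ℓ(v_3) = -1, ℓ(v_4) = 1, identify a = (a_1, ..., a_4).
a = (-1, -3, -3, 3)

Write a = (a_1, ..., a_4) in the standard basis. For each basis vector v_i, ℓ(v_i) = <v_i, a> is a linear equation in the a_j's. Collect the n equations into a matrix system V a = ℓ, where row i of V is v_i (expressed in the standard basis). Since V is invertible (lower-triangular with 1s on the diagonal, up to permutation), solve by back-substitution:
  V =
[[1, 1, 0, 0],
 [-1, -1, 1, 1],
 [1, 0, 0, 0],
 [-1, -1, 1, 0]]
  V a = (-4, 4, -1, 1)
Solving gives a = (-1, -3, -3, 3).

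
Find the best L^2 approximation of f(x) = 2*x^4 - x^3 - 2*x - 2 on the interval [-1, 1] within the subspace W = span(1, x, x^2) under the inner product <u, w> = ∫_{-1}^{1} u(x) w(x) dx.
g(x) = 12*x^2/7 - 13*x/5 - 76/35

The best approximation g ∈ W is the orthogonal projection of f onto W. Writing g = a_0 + a_1 x + a_2 x^2, the coefficients solve the normal equations G · a = b where
  G_{ij} = <φ_i, φ_j> and b_i = <f, φ_i>, with φ_0 = 1, φ_1 = x, φ_2 = x^2.
G =
  [2, 0, 2/3]
  [0, 2/3, 0]
  [2/3, 0, 2/5],
b = (-16/5, -26/15, -16/21).
Solving gives a_0 = -76/35, a_1 = -13/5, a_2 = 12/7, so
  g(x) = 12*x^2/7 - 13*x/5 - 76/35.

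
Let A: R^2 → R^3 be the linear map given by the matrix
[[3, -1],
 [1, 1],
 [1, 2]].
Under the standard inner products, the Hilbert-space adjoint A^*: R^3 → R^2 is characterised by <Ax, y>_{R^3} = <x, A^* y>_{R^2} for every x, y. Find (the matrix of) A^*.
A^* = A^T =
[[3, 1, 1],
 [-1, 1, 2]]

For real matrices with standard dot products, the defining identity <Ax, y> = <x, A^* y> gives (Ax)^T y = x^T (A^*) y, i.e. x^T A^T y = x^T (A^*) y. Since this holds for all x, y, we must have A^* = A^T. Therefore
A^* =
[[3, 1, 1],
 [-1, 1, 2]].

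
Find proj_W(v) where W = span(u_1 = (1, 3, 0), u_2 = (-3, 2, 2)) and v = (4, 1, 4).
proj_W(v) = (248/161, 293/161, -82/161)

Set up U = [u_1 | ... | u_2] ∈ R^(3×2). The projector onto W = col(U) is P = U (U^T U)^(-1) U^T.
Compute U^T U =
  [10, 3]
  [3, 17],
and U^T v = (7, -2).
Solve U^T U · c = U^T v for the coefficients: c = (125/161, -41/161). The projection is proj_W(v) = U c.
Check: (v - proj_W(v)) · u_1 = 0  (should be 0).
Check: (v - proj_W(v)) · u_2 = 0  (should be 0).
Result: proj_W(v) = (248/161, 293/161, -82/161).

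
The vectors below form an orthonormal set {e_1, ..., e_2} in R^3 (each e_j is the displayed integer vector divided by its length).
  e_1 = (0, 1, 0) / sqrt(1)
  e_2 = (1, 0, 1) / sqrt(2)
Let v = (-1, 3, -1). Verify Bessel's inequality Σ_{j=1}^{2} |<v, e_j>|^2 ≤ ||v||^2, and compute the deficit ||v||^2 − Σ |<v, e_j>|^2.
Σ |<v, e_j>|^2 = 11; ||v||^2 = 11; deficit = 0

Write each e_j = u_j / sqrt(<u_j, u_j>) where u_j is the displayed integer vector. Then <v, e_j> = <v, u_j> / sqrt(<u_j, u_j>), so |<v, e_j>|^2 = <v, u_j>^2 / <u_j, u_j>.
Coefficients: <v, e_1> = 3/sqrt(1), <v, e_2> = -2/sqrt(2).
Square and sum: Σ |<v, e_j>|^2 = 11.
Compute ||v||^2 = v·v = 11.
Deficit = 11 − 11 = 0 ≥ 0, confirming Bessel's inequality. (The deficit equals ||v − Σ <v,e_j> e_j||^2, the squared distance from v to span{e_j}.)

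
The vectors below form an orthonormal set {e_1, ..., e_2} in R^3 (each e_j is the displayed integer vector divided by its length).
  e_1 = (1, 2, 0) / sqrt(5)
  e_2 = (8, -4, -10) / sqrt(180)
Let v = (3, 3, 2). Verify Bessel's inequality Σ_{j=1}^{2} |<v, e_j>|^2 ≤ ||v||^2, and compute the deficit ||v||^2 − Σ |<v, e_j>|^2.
Σ |<v, e_j>|^2 = 149/9; ||v||^2 = 22; deficit = 49/9

Write each e_j = u_j / sqrt(<u_j, u_j>) where u_j is the displayed integer vector. Then <v, e_j> = <v, u_j> / sqrt(<u_j, u_j>), so |<v, e_j>|^2 = <v, u_j>^2 / <u_j, u_j>.
Coefficients: <v, e_1> = 9/sqrt(5), <v, e_2> = -8/sqrt(180).
Square and sum: Σ |<v, e_j>|^2 = 149/9.
Compute ||v||^2 = v·v = 22.
Deficit = 22 − 149/9 = 49/9 ≥ 0, confirming Bessel's inequality. (The deficit equals ||v − Σ <v,e_j> e_j||^2, the squared distance from v to span{e_j}.)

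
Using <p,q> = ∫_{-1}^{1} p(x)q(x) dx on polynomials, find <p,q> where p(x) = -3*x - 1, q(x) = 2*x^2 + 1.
<p,q> = -10/3

Expand the product: p(x)·q(x) = -6*x^3 - 2*x^2 - 3*x - 1.
∫_{-1}^{1} of each monomial x^k gives [2/(k+1) if k even, 0 if k odd]. Integrating term-by-term (or equivalently evaluating the antiderivative F(x) = -3*x^4/2 - 2*x^3/3 - 3*x^2/2 - x at the endpoints):
  F(1) − F(−1) = -14/3 − (-4/3) = -10/3.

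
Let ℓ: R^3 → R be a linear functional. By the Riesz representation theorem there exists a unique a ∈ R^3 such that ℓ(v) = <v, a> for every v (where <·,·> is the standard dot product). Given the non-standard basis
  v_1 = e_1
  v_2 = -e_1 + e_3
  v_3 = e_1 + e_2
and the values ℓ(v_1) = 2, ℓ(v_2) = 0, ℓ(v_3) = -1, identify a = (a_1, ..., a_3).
a = (2, -3, 2)

Write a = (a_1, ..., a_3) in the standard basis. For each basis vector v_i, ℓ(v_i) = <v_i, a> is a linear equation in the a_j's. Collect the n equations into a matrix system V a = ℓ, where row i of V is v_i (expressed in the standard basis). Since V is invertible (lower-triangular with 1s on the diagonal, up to permutation), solve by back-substitution:
  V =
[[1, 0, 0],
 [-1, 0, 1],
 [1, 1, 0]]
  V a = (2, 0, -1)
Solving gives a = (2, -3, 2).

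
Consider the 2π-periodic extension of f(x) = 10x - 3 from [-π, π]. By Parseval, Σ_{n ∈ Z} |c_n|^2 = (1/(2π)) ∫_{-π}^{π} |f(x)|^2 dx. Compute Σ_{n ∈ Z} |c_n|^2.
Σ |c_n|^2 = 100π^2/3 + 9

Expand and integrate term by term over [-π, π]:
  ∫ (10x)^2 dx = 100·(2π^3/3); ∫ 2·10·(-3)·x dx = 0 (odd integrand); ∫ (-3)^2 dx = 9·2π.
So (1/(2π)) ∫_{-π}^{π} (10x - 3)^2 dx = 100π^2/3 + 9 = 100π^2/3 + 9.
Parseval ⇒ Σ |c_n|^2 = 100π^2/3 + 9.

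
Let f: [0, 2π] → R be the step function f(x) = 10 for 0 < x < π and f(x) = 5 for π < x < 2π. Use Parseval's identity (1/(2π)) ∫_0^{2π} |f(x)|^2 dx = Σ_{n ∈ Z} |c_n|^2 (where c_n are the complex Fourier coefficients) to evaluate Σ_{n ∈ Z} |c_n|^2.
Σ |c_n|^2 = 125/2

Parseval equates the L^2 energy of f (normalised by 1/(2π)) with the ℓ^2 sum of its Fourier coefficients: (1/(2π)) ∫_0^{2π} |f|^2 = Σ |c_n|^2.
Compute the left side: (1/(2π)) [∫_0^π 10^2 dx + ∫_π^{2π} 5^2 dx] = (1/(2π)) · (100π + 25π) = (100 + 25)/2 = 125/2.
So Σ_{n ∈ Z} |c_n|^2 = 125/2.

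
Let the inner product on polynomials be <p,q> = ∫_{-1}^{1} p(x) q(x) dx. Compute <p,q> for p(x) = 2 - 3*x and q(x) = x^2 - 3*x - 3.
<p,q> = -14/3

Expand the product: p(x)·q(x) = -3*x^3 + 11*x^2 + 3*x - 6.
∫_{-1}^{1} of each monomial x^k gives [2/(k+1) if k even, 0 if k odd]. Integrating term-by-term (or equivalently evaluating the antiderivative F(x) = -3*x^4/4 + 11*x^3/3 + 3*x^2/2 - 6*x at the endpoints):
  F(1) − F(−1) = -19/12 − (37/12) = -14/3.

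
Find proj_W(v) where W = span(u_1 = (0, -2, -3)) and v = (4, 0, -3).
proj_W(v) = (0, -18/13, -27/13)

Set up U = [u_1 | ... | u_1] ∈ R^(3×1). The projector onto W = col(U) is P = U (U^T U)^(-1) U^T.
Compute U^T U =
  [13],
and U^T v = (9).
Solve U^T U · c = U^T v for the coefficients: c = (9/13). The projection is proj_W(v) = U c.
Check: (v - proj_W(v)) · u_1 = 0  (should be 0).
Result: proj_W(v) = (0, -18/13, -27/13).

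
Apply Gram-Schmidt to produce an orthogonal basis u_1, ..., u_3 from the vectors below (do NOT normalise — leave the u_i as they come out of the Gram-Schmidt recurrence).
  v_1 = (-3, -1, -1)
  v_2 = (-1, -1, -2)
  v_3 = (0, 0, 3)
Orthogonal basis:
  u_1 = (-3, -1, -1)
  u_2 = (7/11, -5/11, -16/11)
  u_3 = (1/5, -1, 2/5)

Apply the Gram-Schmidt recurrence
  u_1 = v_1
  u_i = v_i − Σ_{j<i} ((v_i · u_j) / (u_j · u_j)) · u_j.

Step by step this gives:
  u_1 = (-3, -1, -1)
  u_2 = (7/11, -5/11, -16/11)
  u_3 = (1/5, -1, 2/5)

Orthogonality check:
  u_2 · u_1 = 0 (should be 0)
  u_3 · u_1 = 0 (should be 0)
  u_3 · u_2 = 0 (should be 0)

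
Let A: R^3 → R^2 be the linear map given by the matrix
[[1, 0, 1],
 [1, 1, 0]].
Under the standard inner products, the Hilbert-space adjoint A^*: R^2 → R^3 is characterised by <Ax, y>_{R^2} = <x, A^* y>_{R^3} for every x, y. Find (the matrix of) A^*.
A^* = A^T =
[[1, 1],
 [0, 1],
 [1, 0]]

For real matrices with standard dot products, the defining identity <Ax, y> = <x, A^* y> gives (Ax)^T y = x^T (A^*) y, i.e. x^T A^T y = x^T (A^*) y. Since this holds for all x, y, we must have A^* = A^T. Therefore
A^* =
[[1, 1],
 [0, 1],
 [1, 0]].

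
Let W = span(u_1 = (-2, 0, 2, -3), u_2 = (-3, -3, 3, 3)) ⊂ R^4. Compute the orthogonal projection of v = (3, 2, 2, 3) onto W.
proj_W(v) = (77/67, -11/67, -77/67, 143/67)

Set up U = [u_1 | ... | u_2] ∈ R^(4×2). The projector onto W = col(U) is P = U (U^T U)^(-1) U^T.
Compute U^T U =
  [17, 3]
  [3, 36],
and U^T v = (-11, 0).
Solve U^T U · c = U^T v for the coefficients: c = (-44/67, 11/201). The projection is proj_W(v) = U c.
Check: (v - proj_W(v)) · u_1 = 0  (should be 0).
Check: (v - proj_W(v)) · u_2 = 0  (should be 0).
Result: proj_W(v) = (77/67, -11/67, -77/67, 143/67).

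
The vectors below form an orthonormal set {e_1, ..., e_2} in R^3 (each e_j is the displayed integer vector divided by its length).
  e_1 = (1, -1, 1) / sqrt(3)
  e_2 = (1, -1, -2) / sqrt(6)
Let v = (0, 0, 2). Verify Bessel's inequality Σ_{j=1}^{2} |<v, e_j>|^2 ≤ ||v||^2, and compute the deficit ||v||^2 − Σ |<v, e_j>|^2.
Σ |<v, e_j>|^2 = 4; ||v||^2 = 4; deficit = 0

Write each e_j = u_j / sqrt(<u_j, u_j>) where u_j is the displayed integer vector. Then <v, e_j> = <v, u_j> / sqrt(<u_j, u_j>), so |<v, e_j>|^2 = <v, u_j>^2 / <u_j, u_j>.
Coefficients: <v, e_1> = 2/sqrt(3), <v, e_2> = -4/sqrt(6).
Square and sum: Σ |<v, e_j>|^2 = 4.
Compute ||v||^2 = v·v = 4.
Deficit = 4 − 4 = 0 ≥ 0, confirming Bessel's inequality. (The deficit equals ||v − Σ <v,e_j> e_j||^2, the squared distance from v to span{e_j}.)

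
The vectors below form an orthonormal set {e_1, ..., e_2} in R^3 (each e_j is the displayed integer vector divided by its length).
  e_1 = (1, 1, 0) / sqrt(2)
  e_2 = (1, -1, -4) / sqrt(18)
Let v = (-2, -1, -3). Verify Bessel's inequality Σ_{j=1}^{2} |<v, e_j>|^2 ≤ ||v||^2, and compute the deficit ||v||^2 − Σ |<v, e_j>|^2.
Σ |<v, e_j>|^2 = 101/9; ||v||^2 = 14; deficit = 25/9

Write each e_j = u_j / sqrt(<u_j, u_j>) where u_j is the displayed integer vector. Then <v, e_j> = <v, u_j> / sqrt(<u_j, u_j>), so |<v, e_j>|^2 = <v, u_j>^2 / <u_j, u_j>.
Coefficients: <v, e_1> = -3/sqrt(2), <v, e_2> = 11/sqrt(18).
Square and sum: Σ |<v, e_j>|^2 = 101/9.
Compute ||v||^2 = v·v = 14.
Deficit = 14 − 101/9 = 25/9 ≥ 0, confirming Bessel's inequality. (The deficit equals ||v − Σ <v,e_j> e_j||^2, the squared distance from v to span{e_j}.)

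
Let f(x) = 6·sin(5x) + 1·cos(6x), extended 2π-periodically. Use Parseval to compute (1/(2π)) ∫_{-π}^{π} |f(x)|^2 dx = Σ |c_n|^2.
Σ |c_n|^2 = 37/2

Expand |f|^2 and use orthogonality of {sin(nx), cos(mx)} on [-π, π]:
  ∫_{-π}^{π} sin(nx)^2 dx = π, ∫ cos(mx)^2 dx = π, and cross terms integrate to 0.
So ∫_{-π}^{π} f(x)^2 dx = 6^2 · π + 1^2 · π = (36 + 1)π.
Divide by 2π: (36 + 1)/2 = 37/2.
By Parseval, this equals Σ |c_n|^2.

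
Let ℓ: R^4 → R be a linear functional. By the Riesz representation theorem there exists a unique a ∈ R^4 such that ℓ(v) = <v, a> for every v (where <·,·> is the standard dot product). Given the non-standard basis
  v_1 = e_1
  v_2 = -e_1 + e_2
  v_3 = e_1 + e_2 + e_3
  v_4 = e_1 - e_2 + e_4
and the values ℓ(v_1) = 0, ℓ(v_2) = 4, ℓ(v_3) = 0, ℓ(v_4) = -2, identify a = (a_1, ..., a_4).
a = (0, 4, -4, 2)

Write a = (a_1, ..., a_4) in the standard basis. For each basis vector v_i, ℓ(v_i) = <v_i, a> is a linear equation in the a_j's. Collect the n equations into a matrix system V a = ℓ, where row i of V is v_i (expressed in the standard basis). Since V is invertible (lower-triangular with 1s on the diagonal, up to permutation), solve by back-substitution:
  V =
[[1, 0, 0, 0],
 [-1, 1, 0, 0],
 [1, 1, 1, 0],
 [1, -1, 0, 1]]
  V a = (0, 4, 0, -2)
Solving gives a = (0, 4, -4, 2).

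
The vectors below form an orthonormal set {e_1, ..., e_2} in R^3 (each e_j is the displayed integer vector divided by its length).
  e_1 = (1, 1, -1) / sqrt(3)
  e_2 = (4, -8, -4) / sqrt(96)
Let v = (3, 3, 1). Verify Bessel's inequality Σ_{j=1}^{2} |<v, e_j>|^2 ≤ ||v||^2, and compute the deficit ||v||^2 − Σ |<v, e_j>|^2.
Σ |<v, e_j>|^2 = 11; ||v||^2 = 19; deficit = 8

Write each e_j = u_j / sqrt(<u_j, u_j>) where u_j is the displayed integer vector. Then <v, e_j> = <v, u_j> / sqrt(<u_j, u_j>), so |<v, e_j>|^2 = <v, u_j>^2 / <u_j, u_j>.
Coefficients: <v, e_1> = 5/sqrt(3), <v, e_2> = -16/sqrt(96).
Square and sum: Σ |<v, e_j>|^2 = 11.
Compute ||v||^2 = v·v = 19.
Deficit = 19 − 11 = 8 ≥ 0, confirming Bessel's inequality. (The deficit equals ||v − Σ <v,e_j> e_j||^2, the squared distance from v to span{e_j}.)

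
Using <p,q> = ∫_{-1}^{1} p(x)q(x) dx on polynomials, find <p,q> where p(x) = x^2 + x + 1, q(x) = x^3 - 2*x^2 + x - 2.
<p,q> = -32/5

Expand the product: p(x)·q(x) = x^5 - x^4 - 3*x^2 - x - 2.
∫_{-1}^{1} of each monomial x^k gives [2/(k+1) if k even, 0 if k odd]. Integrating term-by-term (or equivalently evaluating the antiderivative F(x) = x^6/6 - x^5/5 - x^3 - x^2/2 - 2*x at the endpoints):
  F(1) − F(−1) = -53/15 − (43/15) = -32/5.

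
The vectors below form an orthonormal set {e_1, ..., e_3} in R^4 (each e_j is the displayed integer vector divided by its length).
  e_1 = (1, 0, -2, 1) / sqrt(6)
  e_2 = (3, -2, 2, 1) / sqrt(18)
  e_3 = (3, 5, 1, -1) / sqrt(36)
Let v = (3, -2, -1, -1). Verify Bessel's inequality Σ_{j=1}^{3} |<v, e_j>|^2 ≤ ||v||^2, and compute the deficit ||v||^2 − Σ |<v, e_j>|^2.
Σ |<v, e_j>|^2 = 33/4; ||v||^2 = 15; deficit = 27/4

Write each e_j = u_j / sqrt(<u_j, u_j>) where u_j is the displayed integer vector. Then <v, e_j> = <v, u_j> / sqrt(<u_j, u_j>), so |<v, e_j>|^2 = <v, u_j>^2 / <u_j, u_j>.
Coefficients: <v, e_1> = 4/sqrt(6), <v, e_2> = 10/sqrt(18), <v, e_3> = -1/sqrt(36).
Square and sum: Σ |<v, e_j>|^2 = 33/4.
Compute ||v||^2 = v·v = 15.
Deficit = 15 − 33/4 = 27/4 ≥ 0, confirming Bessel's inequality. (The deficit equals ||v − Σ <v,e_j> e_j||^2, the squared distance from v to span{e_j}.)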